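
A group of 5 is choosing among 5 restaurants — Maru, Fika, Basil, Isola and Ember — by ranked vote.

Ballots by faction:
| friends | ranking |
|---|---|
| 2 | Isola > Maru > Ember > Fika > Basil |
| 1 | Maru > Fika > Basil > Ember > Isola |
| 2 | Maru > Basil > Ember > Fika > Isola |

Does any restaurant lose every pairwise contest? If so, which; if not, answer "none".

Head-to-head results (5 friends):
Maru–Fika: Maru 5–0.
Maru vs Basil: Maru is ranked higher on 2+1+2 = 5 ballots, Basil on 0. Maru wins 5–0.
Maru vs Isola: 3 to 2, Maru.
Maru vs Ember: Maru preferred on 2+1+2 = 5 ballots; Maru wins 5–0.
Fika vs Basil: Fika preferred on 2+1 = 3 ballots; Fika wins 3–2.
Fika vs Isola: Fika preferred on 1+2 = 3 ballots; Fika wins 3–2.
Fika vs Ember: 1 to 4, Ember.
Basil vs Isola: Basil is ranked higher on 1+2 = 3 ballots, Isola on 2. Basil wins 3–2.
Basil vs Ember: Basil wins 3–2.
Isola vs Ember: 2 to 3, Ember.
Isola loses to every other restaurant — it is the Condorcet loser.

Isola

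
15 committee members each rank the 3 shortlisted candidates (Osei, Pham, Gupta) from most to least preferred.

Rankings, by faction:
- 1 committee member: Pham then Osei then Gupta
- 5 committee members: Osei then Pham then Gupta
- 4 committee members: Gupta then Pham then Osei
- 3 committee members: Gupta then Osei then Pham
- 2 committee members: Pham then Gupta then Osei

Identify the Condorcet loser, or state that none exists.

Pairwise majorities:
Osei vs Pham: Osei is ranked higher on 5+3 = 8 ballots, Pham on 7. Osei wins 8–7.
Osei vs Gupta: Osei is ranked higher on 1+5 = 6 ballots, Gupta on 9. Gupta wins 9–6.
Pham vs Gupta: Pham, 8–7.
Each candidate has at least one pairwise win (Osei beats Pham; Pham beats Gupta; Gupta beats Osei) — no Condorcet loser.

none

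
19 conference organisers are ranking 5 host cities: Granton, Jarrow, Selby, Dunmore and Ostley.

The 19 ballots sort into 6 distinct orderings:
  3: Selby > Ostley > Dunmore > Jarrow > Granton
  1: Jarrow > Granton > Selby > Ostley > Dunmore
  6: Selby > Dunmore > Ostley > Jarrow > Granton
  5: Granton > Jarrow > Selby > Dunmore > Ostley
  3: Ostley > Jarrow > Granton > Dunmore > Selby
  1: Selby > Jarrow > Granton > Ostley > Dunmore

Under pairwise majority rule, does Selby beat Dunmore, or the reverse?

Selby

Ballots ranking Selby above Dunmore: 3 + 1 + 6 + 5 + 1 = 16.
Ballots ranking Dunmore above Selby: 19 − 16 = 3.
Selby wins the head-to-head 16–3.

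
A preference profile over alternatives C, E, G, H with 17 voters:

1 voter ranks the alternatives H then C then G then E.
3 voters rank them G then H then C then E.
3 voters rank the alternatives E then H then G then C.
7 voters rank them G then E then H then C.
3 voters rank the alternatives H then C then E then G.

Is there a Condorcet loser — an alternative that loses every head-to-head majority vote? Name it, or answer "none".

C

Pairwise majorities:
C vs E: 7 to 10, E.
C vs G: C is ranked higher on 1+3 = 4 ballots, G on 13. G wins 13–4.
C vs H: C preferred on 0 ballots; H wins 17–0.
E vs G: 3+3 = 6 for E, 11 for G — G by 11–6.
E vs H: E wins 10–7.
G vs H: G, 10–7.
C loses to every other alternative — it is the Condorcet loser.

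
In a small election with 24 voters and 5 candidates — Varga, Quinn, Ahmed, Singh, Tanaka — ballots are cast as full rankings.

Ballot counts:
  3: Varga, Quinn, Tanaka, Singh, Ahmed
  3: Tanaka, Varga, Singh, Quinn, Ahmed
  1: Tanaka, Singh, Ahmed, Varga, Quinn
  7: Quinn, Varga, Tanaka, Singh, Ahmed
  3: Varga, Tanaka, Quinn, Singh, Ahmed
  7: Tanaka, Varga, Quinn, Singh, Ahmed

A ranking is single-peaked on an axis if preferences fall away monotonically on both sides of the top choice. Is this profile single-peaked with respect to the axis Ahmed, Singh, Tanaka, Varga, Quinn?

yes

Axis positions: Ahmed=1, Singh=2, Tanaka=3, Varga=4, Quinn=5.
Type 1 (peak Varga at position 4): ranking walks positions 4-5-3-2-1, expanding outward from the peak — single-peaked.
Type 2 (peak Tanaka at position 3): ranking walks positions 3-4-2-5-1, expanding outward from the peak — single-peaked.
Type 3 (peak Tanaka at position 3): ranking walks positions 3-2-1-4-5, expanding outward from the peak — single-peaked.
Type 4 (peak Quinn at position 5): ranking walks positions 5-4-3-2-1, expanding outward from the peak — single-peaked.
Type 5 (peak Varga at position 4): ranking walks positions 4-3-5-2-1, expanding outward from the peak — single-peaked.
Type 6 (peak Tanaka at position 3): ranking walks positions 3-4-5-2-1, expanding outward from the peak — single-peaked.
Every ranking is single-peaked on this axis.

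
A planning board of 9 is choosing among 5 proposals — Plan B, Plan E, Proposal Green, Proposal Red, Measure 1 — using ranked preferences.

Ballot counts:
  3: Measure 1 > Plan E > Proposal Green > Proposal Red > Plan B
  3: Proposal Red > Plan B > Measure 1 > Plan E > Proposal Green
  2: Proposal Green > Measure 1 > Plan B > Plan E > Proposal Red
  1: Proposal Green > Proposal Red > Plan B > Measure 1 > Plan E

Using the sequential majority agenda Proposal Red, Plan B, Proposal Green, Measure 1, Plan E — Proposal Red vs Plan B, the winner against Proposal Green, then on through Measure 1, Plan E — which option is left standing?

Measure 1

Round 1: Proposal Red vs Plan B — 7–2, Proposal Red advances.
Round 2: Proposal Red vs Proposal Green — 3–6, Proposal Green advances.
Round 3: Proposal Green vs Measure 1 — 3–6, Measure 1 advances.
Round 4: Measure 1 vs Plan E — 9–0, Measure 1 advances.
Measure 1 survives the agenda.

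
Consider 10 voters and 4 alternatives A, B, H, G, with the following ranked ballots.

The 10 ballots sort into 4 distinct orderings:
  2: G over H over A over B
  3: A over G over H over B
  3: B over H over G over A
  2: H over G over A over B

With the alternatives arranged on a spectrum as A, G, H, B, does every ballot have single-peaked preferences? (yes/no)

Axis positions: A=1, G=2, H=3, B=4.
Cluster 1 (peak G at position 2): ranking walks positions 2-3-1-4, expanding outward from the peak — single-peaked.
Cluster 2 (peak A at position 1): ranking walks positions 1-2-3-4, expanding outward from the peak — single-peaked.
Cluster 3 (peak B at position 4): ranking walks positions 4-3-2-1, expanding outward from the peak — single-peaked.
Cluster 4 (peak H at position 3): ranking walks positions 3-2-1-4, expanding outward from the peak — single-peaked.
Every ranking is single-peaked on this axis.

yes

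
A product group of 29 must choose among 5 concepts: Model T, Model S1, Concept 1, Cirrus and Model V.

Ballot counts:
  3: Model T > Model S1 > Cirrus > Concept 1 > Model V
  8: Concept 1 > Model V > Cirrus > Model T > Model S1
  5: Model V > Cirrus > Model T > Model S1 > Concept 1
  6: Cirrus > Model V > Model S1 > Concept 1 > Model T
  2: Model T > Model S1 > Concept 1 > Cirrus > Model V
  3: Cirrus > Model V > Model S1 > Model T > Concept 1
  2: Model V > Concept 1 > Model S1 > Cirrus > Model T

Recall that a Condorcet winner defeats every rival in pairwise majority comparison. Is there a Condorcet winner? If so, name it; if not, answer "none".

Model V

Check each pair by majority over 29 ballots:
Model T vs Model S1: Model T preferred on 3+8+5+2 = 18 ballots; Model T wins 18–11.
Model T vs Concept 1: 3+5+2+3 = 13 for Model T, 16 for Concept 1 — Concept 1 by 16–13.
Model T vs Cirrus: Model T is ranked higher on 3+2 = 5 ballots, Cirrus on 24. Cirrus wins 24–5.
Model T vs Model V: Model T preferred on 3+2 = 5 ballots; Model V wins 24–5.
Model S1 vs Concept 1: Model S1 preferred on 3+5+6+2+3 = 19 ballots; Model S1 wins 19–10.
Model S1 vs Cirrus: Model S1 is ranked higher on 3+2+2 = 7 ballots, Cirrus on 22. Cirrus wins 22–7.
Model S1 vs Model V: 5 to 24, Model V.
Concept 1 vs Cirrus: 12 to 17, Cirrus.
Concept 1 vs Model V: 3+8+2 = 13 for Concept 1, 16 for Model V — Model V by 16–13.
Cirrus vs Model V: Cirrus preferred on 3+6+2+3 = 14 ballots; Model V wins 15–14.
Model V defeats every rival head-to-head and is the Condorcet winner.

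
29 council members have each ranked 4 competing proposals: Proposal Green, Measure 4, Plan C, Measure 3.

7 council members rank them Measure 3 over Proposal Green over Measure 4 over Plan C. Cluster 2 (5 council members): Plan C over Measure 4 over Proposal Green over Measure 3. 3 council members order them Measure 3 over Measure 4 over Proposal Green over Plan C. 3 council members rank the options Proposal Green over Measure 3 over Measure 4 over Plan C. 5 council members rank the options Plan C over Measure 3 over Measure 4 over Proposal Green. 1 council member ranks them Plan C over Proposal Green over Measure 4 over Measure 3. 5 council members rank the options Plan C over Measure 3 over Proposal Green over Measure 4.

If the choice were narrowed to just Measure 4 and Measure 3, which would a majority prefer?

Measure 3

Ballots ranking Measure 4 above Measure 3: 5 + 1 = 6.
Ballots ranking Measure 3 above Measure 4: 29 − 6 = 23.
Measure 3 wins the head-to-head 23–6.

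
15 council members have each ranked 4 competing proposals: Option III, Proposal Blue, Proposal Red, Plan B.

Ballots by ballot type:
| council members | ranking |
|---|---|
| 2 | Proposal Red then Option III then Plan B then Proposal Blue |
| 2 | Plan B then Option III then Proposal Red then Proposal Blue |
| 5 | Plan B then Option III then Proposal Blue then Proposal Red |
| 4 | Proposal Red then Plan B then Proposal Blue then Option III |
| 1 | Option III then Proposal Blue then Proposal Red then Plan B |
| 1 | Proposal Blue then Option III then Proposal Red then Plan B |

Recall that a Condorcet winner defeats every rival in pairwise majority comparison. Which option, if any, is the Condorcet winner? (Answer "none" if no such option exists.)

none

Check each pair by majority over 15 ballots:
Option III vs Proposal Blue: Option III wins 10–5.
Option III vs Proposal Red: 9 to 6, Option III.
Option III vs Plan B: 2+1+1 = 4 for Option III, 11 for Plan B — Plan B by 11–4.
Proposal Blue vs Proposal Red: 5+1+1 = 7 for Proposal Blue, 8 for Proposal Red — Proposal Red by 8–7.
Proposal Blue vs Plan B: 2 to 13, Plan B.
Proposal Red vs Plan B: 2+4+1+1 = 8 for Proposal Red, 7 for Plan B — Proposal Red by 8–7.
Each option drops at least one matchup (Option III loses to Plan B; Proposal Blue loses to Option III; Proposal Red loses to Option III; Plan B loses to Proposal Red); the cycle Option III → Proposal Red → Plan B → Option III rules out a Condorcet winner.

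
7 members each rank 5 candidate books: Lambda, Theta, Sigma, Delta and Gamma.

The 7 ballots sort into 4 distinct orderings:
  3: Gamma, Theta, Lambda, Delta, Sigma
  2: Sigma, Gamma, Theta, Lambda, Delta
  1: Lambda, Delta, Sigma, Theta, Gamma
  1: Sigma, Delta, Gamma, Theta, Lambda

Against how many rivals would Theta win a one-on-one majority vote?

2

Theta against each rival (7 members):
Theta vs Lambda: 6 to 1, Theta.
Theta vs Sigma: 3 for Theta, 4 for Sigma — Sigma by 4–3.
Theta vs Delta: Theta preferred on 3+2 = 5 ballots; Theta wins 5–2.
Theta vs Gamma: Theta preferred on 1 ballot; Gamma wins 6–1.
Theta beats Lambda, Delta; loses to Sigma, Gamma — 2 pairwise wins.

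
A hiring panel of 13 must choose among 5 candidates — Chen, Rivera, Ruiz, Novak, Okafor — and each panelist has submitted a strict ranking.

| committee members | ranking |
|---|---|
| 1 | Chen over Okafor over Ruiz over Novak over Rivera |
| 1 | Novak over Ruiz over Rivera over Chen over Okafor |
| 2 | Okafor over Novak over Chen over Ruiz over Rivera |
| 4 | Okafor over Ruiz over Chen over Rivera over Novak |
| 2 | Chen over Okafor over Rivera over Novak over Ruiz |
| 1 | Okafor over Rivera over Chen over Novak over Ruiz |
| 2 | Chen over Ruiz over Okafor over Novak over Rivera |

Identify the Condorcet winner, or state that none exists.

Pairwise majorities:
Chen vs Rivera: Chen wins 11–2.
Chen vs Ruiz: Chen, 8–5.
Chen–Novak: Chen 10–3.
Chen vs Okafor: Okafor, 7–6.
Rivera vs Ruiz: Ruiz, 10–3.
Rivera vs Novak: Rivera, 7–6.
Rivera vs Okafor: Okafor wins 12–1.
Ruiz–Novak: Ruiz 7–6.
Ruiz–Okafor: Okafor 10–3.
Novak vs Okafor: Okafor wins 12–1.
Okafor wins every pairwise contest, so Okafor is the Condorcet winner.

Okafor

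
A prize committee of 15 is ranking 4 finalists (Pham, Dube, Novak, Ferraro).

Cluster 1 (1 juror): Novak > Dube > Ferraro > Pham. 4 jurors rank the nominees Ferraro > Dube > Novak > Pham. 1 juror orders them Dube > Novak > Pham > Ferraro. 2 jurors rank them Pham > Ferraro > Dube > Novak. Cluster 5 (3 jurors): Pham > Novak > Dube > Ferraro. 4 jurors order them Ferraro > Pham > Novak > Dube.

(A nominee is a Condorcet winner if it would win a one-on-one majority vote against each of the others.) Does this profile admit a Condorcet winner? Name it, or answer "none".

Ferraro

Pairwise majorities:
Pham–Dube: Pham 9–6.
Pham vs Novak: Pham, 9–6.
Pham vs Ferraro: Ferraro wins 9–6.
Dube vs Novak: Novak, 8–7.
Dube vs Ferraro: Ferraro, 10–5.
Novak–Ferraro: Ferraro 10–5.
Ferraro defeats every rival head-to-head and is the Condorcet winner.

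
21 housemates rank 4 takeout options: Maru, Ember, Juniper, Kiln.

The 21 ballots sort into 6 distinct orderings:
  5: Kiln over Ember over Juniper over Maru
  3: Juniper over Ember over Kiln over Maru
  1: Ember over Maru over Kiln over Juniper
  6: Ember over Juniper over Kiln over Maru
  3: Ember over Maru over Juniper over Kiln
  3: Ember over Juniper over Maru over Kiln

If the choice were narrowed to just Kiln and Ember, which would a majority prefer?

Ember

Ballots ranking Kiln above Ember: 5.
Ballots ranking Ember above Kiln: 21 − 5 = 16.
Ember wins the head-to-head 16–5.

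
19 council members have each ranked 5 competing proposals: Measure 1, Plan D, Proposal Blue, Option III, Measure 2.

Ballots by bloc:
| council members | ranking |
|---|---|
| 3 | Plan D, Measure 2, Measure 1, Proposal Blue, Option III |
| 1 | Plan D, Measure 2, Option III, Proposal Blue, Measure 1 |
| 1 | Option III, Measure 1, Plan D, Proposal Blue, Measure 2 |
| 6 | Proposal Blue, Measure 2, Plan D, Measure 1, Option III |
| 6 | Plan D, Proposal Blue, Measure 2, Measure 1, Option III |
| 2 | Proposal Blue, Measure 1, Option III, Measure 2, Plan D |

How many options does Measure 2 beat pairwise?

2

Measure 2 against each rival (19 council members):
Measure 2 vs Measure 1: Measure 2 is ranked higher on 3+1+6+6 = 16 ballots, Measure 1 on 3. Measure 2 wins 16–3.
Measure 2 vs Plan D: Plan D, 11–8.
Measure 2–Proposal Blue: Proposal Blue 15–4.
Measure 2 vs Option III: Measure 2 wins 16–3.
Measure 2 beats Measure 1, Option III; loses to Plan D, Proposal Blue — 2 pairwise wins.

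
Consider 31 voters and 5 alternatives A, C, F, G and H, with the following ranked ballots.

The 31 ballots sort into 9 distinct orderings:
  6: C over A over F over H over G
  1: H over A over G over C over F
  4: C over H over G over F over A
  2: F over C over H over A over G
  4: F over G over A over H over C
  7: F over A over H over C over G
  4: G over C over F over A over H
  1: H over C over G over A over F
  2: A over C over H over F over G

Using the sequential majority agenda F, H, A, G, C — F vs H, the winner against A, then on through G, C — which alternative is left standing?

Round 1: F vs H — 23–8, F advances.
Round 2: F vs A — 21–10, F advances.
Round 3: F vs G — 21–10, F advances.
Round 4: F vs C — 13–18, C advances.
C survives the agenda.

C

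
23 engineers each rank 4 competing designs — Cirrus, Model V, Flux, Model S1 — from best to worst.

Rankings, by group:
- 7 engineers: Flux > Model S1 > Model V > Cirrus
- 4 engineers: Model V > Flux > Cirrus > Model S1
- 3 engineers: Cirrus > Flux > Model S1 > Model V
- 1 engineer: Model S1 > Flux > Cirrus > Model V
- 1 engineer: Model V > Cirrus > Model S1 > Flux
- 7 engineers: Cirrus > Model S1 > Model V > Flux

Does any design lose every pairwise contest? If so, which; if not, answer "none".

none

Pairwise majorities:
Cirrus vs Model V: 11 to 12, Model V.
Cirrus vs Flux: 3+1+7 = 11 for Cirrus, 12 for Flux — Flux by 12–11.
Cirrus vs Model S1: Cirrus, 15–8.
Model V vs Flux: Model V preferred on 4+1+7 = 12 ballots; Model V wins 12–11.
Model V vs Model S1: Model S1, 18–5.
Flux vs Model S1: Flux wins 14–9.
No design is winless: Cirrus beats Model S1; Model V beats Cirrus; Flux beats Cirrus; Model S1 beats Model V. There is no Condorcet loser.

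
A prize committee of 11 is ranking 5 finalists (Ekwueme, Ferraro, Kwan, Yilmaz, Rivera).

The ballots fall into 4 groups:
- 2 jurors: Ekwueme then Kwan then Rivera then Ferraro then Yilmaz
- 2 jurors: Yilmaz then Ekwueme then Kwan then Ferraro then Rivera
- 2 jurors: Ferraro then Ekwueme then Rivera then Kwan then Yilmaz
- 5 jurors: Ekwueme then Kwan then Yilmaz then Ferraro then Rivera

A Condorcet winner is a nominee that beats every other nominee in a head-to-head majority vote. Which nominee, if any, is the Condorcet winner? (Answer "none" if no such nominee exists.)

Ekwueme

Check each pair by majority over 11 ballots:
Ekwueme vs Ferraro: Ekwueme wins 9–2.
Ekwueme vs Kwan: Ekwueme is ranked higher on 2+2+2+5 = 11 ballots, Kwan on 0. Ekwueme wins 11–0.
Ekwueme vs Yilmaz: Ekwueme preferred on 2+2+5 = 9 ballots; Ekwueme wins 9–2.
Ekwueme–Rivera: Ekwueme 11–0.
Ferraro vs Kwan: Kwan, 9–2.
Ferraro vs Yilmaz: Ferraro is ranked higher on 2+2 = 4 ballots, Yilmaz on 7. Yilmaz wins 7–4.
Ferraro vs Rivera: Ferraro wins 9–2.
Kwan vs Yilmaz: Kwan is ranked higher on 2+2+5 = 9 ballots, Yilmaz on 2. Kwan wins 9–2.
Kwan vs Rivera: Kwan preferred on 2+2+5 = 9 ballots; Kwan wins 9–2.
Yilmaz vs Rivera: 7 to 4, Yilmaz.
Ekwueme beats each of Ferraro, Kwan, Yilmaz, Rivera — Ekwueme is the Condorcet winner.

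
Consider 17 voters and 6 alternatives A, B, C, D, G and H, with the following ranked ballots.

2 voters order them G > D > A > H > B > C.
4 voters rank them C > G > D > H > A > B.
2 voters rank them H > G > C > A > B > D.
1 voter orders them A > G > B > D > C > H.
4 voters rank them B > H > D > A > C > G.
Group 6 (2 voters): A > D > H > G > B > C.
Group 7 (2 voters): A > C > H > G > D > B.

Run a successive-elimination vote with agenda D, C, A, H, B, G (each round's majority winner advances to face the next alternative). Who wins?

G

Round 1: D vs C — 9–8, D advances.
Round 2: D vs A — 10–7, D advances.
Round 3: D vs H — 9–8, D advances.
Round 4: D vs B — 10–7, D advances.
Round 5: D vs G — 6–11, G advances.
The agenda winner is G.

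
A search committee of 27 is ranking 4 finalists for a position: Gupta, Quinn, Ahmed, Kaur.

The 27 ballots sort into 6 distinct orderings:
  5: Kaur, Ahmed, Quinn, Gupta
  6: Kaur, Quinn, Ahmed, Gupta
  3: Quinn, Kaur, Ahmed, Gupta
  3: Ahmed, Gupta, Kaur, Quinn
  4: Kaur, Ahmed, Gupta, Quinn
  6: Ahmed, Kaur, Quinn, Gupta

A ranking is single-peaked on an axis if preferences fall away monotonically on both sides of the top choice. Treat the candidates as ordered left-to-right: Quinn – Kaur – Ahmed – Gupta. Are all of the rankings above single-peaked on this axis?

yes

Axis positions: Quinn=1, Kaur=2, Ahmed=3, Gupta=4.
Bloc 1 (peak Kaur at position 2): ranking walks positions 2-3-1-4, expanding outward from the peak — single-peaked.
Bloc 2 (peak Kaur at position 2): ranking walks positions 2-1-3-4, expanding outward from the peak — single-peaked.
Bloc 3 (peak Quinn at position 1): ranking walks positions 1-2-3-4, expanding outward from the peak — single-peaked.
Bloc 4 (peak Ahmed at position 3): ranking walks positions 3-4-2-1, expanding outward from the peak — single-peaked.
Bloc 5 (peak Kaur at position 2): ranking walks positions 2-3-4-1, expanding outward from the peak — single-peaked.
Bloc 6 (peak Ahmed at position 3): ranking walks positions 3-2-1-4, expanding outward from the peak — single-peaked.
Every ranking is single-peaked on this axis.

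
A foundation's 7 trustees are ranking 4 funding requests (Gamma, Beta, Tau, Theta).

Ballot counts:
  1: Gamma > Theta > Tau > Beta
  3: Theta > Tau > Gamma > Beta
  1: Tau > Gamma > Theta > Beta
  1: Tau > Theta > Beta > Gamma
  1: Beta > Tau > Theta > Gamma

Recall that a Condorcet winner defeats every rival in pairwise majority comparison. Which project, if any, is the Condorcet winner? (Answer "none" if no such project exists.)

Theta

Pairwise majorities:
Gamma vs Beta: Gamma wins 5–2.
Gamma vs Tau: Gamma preferred on 1 ballot; Tau wins 6–1.
Gamma vs Theta: 2 to 5, Theta.
Beta vs Tau: Tau wins 6–1.
Beta vs Theta: Theta, 6–1.
Tau vs Theta: 1+1+1 = 3 for Tau, 4 for Theta — Theta by 4–3.
Theta beats each of Gamma, Beta, Tau — Theta is the Condorcet winner.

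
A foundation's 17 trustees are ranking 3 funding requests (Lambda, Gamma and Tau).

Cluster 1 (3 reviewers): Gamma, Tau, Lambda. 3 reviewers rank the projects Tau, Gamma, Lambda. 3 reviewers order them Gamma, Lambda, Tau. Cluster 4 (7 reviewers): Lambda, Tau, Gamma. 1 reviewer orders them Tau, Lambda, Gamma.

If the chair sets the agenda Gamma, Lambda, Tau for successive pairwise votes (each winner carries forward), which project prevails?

Round 1: Gamma vs Lambda — 9–8, Gamma advances.
Round 2: Gamma vs Tau — 6–11, Tau advances.
Tau survives the agenda.

Tau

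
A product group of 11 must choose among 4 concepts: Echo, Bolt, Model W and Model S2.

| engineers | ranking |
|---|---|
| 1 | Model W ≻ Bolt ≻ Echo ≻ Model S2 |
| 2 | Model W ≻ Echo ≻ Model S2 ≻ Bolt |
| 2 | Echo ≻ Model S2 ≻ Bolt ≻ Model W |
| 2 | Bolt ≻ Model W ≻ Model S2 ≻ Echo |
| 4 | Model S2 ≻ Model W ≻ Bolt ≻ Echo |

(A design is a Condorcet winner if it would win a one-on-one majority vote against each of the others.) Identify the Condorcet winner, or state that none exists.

Model S2

Check each pair by majority over 11 ballots:
Echo–Bolt: Bolt 7–4.
Echo vs Model W: Echo preferred on 2 ballots; Model W wins 9–2.
Echo vs Model S2: Model S2, 6–5.
Bolt vs Model W: Bolt preferred on 2+2 = 4 ballots; Model W wins 7–4.
Bolt–Model S2: Model S2 8–3.
Model W vs Model S2: Model W is ranked higher on 1+2+2 = 5 ballots, Model S2 on 6. Model S2 wins 6–5.
Model S2 beats each of Echo, Bolt, Model W — Model S2 is the Condorcet winner.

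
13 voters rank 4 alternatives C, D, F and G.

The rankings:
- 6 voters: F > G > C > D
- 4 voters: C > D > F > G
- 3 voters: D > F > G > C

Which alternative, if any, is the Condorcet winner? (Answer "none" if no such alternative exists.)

none

Head-to-head results (13 voters):
C–D: C 10–3.
C vs F: F wins 9–4.
C vs G: G wins 9–4.
D vs F: D is ranked higher on 4+3 = 7 ballots, F on 6. D wins 7–6.
D vs G: 7 to 6, D.
F vs G: F is ranked higher on 6+4+3 = 13 ballots, G on 0. F wins 13–0.
No alternative is unbeaten: C loses to F; D loses to C; F loses to D; G loses to D. In particular C → D → F → C is a majority cycle — no Condorcet winner exists.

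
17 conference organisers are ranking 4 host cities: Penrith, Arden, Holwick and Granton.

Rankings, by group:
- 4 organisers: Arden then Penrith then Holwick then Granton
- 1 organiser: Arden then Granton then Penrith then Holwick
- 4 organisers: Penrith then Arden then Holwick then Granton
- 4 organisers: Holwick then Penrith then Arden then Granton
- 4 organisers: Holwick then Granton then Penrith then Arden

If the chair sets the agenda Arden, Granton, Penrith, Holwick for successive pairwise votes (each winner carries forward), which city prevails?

Penrith

Round 1: Arden vs Granton — 13–4, Arden advances.
Round 2: Arden vs Penrith — 5–12, Penrith advances.
Round 3: Penrith vs Holwick — 9–8, Penrith advances.
Penrith survives the agenda.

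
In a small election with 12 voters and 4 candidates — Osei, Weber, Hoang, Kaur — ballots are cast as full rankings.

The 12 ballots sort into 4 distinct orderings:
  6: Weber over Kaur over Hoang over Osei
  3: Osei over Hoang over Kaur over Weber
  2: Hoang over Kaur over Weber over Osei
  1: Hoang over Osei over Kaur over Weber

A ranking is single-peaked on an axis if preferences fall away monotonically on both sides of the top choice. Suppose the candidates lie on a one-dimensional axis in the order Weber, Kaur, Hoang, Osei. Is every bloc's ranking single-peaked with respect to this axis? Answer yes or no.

yes

Axis positions: Weber=1, Kaur=2, Hoang=3, Osei=4.
Bloc 1 (peak Weber at position 1): ranking walks positions 1-2-3-4, expanding outward from the peak — single-peaked.
Bloc 2 (peak Osei at position 4): ranking walks positions 4-3-2-1, expanding outward from the peak — single-peaked.
Bloc 3 (peak Hoang at position 3): ranking walks positions 3-2-1-4, expanding outward from the peak — single-peaked.
Bloc 4 (peak Hoang at position 3): ranking walks positions 3-4-2-1, expanding outward from the peak — single-peaked.
Every ranking is single-peaked on this axis.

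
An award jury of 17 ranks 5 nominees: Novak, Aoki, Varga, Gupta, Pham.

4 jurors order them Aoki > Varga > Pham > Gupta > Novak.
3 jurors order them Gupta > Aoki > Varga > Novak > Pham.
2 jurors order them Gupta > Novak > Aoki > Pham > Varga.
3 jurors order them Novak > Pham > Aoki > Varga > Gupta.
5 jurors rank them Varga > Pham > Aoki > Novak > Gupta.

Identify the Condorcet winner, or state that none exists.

Aoki

Pairwise majorities:
Novak–Aoki: Aoki 12–5.
Novak vs Varga: Varga, 12–5.
Novak vs Gupta: Gupta wins 9–8.
Novak vs Pham: Pham wins 9–8.
Aoki vs Varga: Aoki, 12–5.
Aoki vs Gupta: Aoki, 12–5.
Aoki vs Pham: Aoki wins 9–8.
Varga vs Gupta: Varga wins 12–5.
Varga vs Pham: Varga, 12–5.
Gupta–Pham: Pham 12–5.
Aoki wins every pairwise contest, so Aoki is the Condorcet winner.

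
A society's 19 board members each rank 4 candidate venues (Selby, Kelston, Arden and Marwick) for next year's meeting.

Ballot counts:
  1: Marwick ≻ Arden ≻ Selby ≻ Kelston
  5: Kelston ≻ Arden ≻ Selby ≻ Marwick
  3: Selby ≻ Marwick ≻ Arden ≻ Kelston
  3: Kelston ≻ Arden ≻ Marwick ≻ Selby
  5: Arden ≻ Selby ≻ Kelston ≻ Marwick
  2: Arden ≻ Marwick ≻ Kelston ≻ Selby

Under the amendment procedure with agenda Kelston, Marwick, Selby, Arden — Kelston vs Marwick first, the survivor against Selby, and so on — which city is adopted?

Round 1: Kelston vs Marwick — 13–6, Kelston advances.
Round 2: Kelston vs Selby — 10–9, Kelston advances.
Round 3: Kelston vs Arden — 8–11, Arden advances.
The agenda winner is Arden.

Arden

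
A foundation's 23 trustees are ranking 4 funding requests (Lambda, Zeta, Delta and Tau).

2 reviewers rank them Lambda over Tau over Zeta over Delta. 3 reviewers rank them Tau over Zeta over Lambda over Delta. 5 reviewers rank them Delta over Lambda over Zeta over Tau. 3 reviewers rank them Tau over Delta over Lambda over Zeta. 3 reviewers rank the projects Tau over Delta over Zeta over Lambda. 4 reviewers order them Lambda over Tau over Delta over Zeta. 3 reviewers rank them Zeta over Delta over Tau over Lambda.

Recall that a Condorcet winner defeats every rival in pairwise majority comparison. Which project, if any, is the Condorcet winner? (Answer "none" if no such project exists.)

Tau

Pairwise majorities:
Lambda vs Zeta: Lambda, 14–9.
Lambda vs Delta: Delta, 14–9.
Lambda vs Tau: Tau, 12–11.
Zeta–Delta: Delta 15–8.
Zeta vs Tau: Tau wins 15–8.
Delta vs Tau: Tau wins 15–8.
Tau defeats every rival head-to-head and is the Condorcet winner.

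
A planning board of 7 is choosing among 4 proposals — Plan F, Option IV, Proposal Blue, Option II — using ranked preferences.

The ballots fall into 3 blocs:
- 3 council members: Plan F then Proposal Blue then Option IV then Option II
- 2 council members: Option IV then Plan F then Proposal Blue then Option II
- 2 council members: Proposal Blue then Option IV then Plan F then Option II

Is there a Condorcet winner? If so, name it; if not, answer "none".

none

Pairwise majorities:
Plan F–Option IV: Option IV 4–3.
Plan F–Proposal Blue: Plan F 5–2.
Plan F vs Option II: Plan F, 7–0.
Option IV vs Proposal Blue: 2 for Option IV, 5 for Proposal Blue — Proposal Blue by 5–2.
Option IV vs Option II: Option IV is ranked higher on 3+2+2 = 7 ballots, Option II on 0. Option IV wins 7–0.
Proposal Blue vs Option II: Proposal Blue preferred on 3+2+2 = 7 ballots; Proposal Blue wins 7–0.
No option is unbeaten: Plan F loses to Option IV; Option IV loses to Proposal Blue; Proposal Blue loses to Plan F; Option II loses to Plan F. In particular Plan F beats Proposal Blue beats Option IV beats Plan F is a majority cycle — no Condorcet winner exists.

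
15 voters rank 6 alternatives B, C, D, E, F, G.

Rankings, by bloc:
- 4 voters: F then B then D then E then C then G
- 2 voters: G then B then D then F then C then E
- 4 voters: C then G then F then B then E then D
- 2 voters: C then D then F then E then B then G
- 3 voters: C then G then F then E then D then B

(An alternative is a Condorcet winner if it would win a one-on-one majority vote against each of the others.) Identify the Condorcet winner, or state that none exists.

C

Check each pair by majority over 15 ballots:
B vs C: C wins 9–6.
B vs D: B wins 10–5.
B vs E: B, 10–5.
B vs F: F, 13–2.
B vs G: B is ranked higher on 4+2 = 6 ballots, G on 9. G wins 9–6.
C vs D: C wins 9–6.
C vs E: C wins 11–4.
C vs F: C is ranked higher on 4+2+3 = 9 ballots, F on 6. C wins 9–6.
C vs G: C, 13–2.
D vs E: D is ranked higher on 4+2+2 = 8 ballots, E on 7. D wins 8–7.
D vs F: D preferred on 2+2 = 4 ballots; F wins 11–4.
D–G: G 9–6.
E vs F: F, 15–0.
E vs G: 6 to 9, G.
F vs G: F is ranked higher on 4+2 = 6 ballots, G on 9. G wins 9–6.
Only C has no losses; C is the Condorcet winner.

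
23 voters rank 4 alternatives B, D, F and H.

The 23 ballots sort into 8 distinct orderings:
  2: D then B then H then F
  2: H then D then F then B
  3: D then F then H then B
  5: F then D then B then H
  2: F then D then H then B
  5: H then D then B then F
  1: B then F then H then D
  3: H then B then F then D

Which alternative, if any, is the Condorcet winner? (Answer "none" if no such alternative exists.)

Pairwise majorities:
B–D: D 19–4.
B vs F: F wins 12–11.
B vs H: H wins 15–8.
D vs F: D, 12–11.
D–H: D 12–11.
F vs H: H, 12–11.
D beats each of B, F, H — D is the Condorcet winner.

D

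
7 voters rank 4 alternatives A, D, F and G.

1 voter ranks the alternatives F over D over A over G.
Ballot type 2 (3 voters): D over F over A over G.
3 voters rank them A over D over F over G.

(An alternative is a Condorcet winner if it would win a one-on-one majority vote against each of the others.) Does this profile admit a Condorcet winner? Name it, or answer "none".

D

Pairwise majorities:
A vs D: D, 4–3.
A–F: F 4–3.
A vs G: A wins 7–0.
D vs F: D wins 6–1.
D vs G: D wins 7–0.
F vs G: F wins 7–0.
D defeats every rival head-to-head and is the Condorcet winner.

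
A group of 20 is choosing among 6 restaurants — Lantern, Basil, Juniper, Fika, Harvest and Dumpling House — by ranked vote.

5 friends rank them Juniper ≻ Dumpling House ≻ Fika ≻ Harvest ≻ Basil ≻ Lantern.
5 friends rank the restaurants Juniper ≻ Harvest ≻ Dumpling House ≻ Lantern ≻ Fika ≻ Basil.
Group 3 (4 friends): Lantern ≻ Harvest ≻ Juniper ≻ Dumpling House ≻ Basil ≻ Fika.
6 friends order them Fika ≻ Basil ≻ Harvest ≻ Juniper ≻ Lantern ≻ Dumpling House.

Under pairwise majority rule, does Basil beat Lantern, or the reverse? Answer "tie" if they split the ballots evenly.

Basil

Ballots ranking Basil above Lantern: 5 + 6 = 11.
Ballots ranking Lantern above Basil: 20 − 11 = 9.
Basil wins the head-to-head 11–9.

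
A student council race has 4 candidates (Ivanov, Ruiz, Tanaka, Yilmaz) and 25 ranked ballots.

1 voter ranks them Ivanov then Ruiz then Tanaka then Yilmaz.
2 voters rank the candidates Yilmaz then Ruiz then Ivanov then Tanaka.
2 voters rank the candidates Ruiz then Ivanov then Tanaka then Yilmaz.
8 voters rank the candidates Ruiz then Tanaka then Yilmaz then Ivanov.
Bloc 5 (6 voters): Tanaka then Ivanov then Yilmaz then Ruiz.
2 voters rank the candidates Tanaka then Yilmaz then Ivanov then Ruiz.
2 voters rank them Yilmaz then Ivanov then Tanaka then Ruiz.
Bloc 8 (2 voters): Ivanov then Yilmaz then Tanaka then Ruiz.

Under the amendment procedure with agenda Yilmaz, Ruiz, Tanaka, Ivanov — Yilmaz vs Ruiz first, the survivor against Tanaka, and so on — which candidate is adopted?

Tanaka

Round 1: Yilmaz vs Ruiz — 14–11, Yilmaz advances.
Round 2: Yilmaz vs Tanaka — 6–19, Tanaka advances.
Round 3: Tanaka vs Ivanov — 16–9, Tanaka advances.
The agenda winner is Tanaka.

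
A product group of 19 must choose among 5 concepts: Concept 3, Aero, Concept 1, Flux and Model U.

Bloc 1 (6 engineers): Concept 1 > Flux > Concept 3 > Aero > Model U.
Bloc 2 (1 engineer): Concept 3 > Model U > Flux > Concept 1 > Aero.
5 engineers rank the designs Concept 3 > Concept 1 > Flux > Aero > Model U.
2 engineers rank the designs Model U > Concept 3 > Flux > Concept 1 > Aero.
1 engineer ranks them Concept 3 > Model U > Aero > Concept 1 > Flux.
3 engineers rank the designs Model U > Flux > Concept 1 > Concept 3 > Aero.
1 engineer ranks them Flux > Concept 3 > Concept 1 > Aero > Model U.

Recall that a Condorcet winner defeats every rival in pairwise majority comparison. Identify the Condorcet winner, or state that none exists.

none

Check each pair by majority over 19 ballots:
Concept 3 vs Aero: Concept 3 wins 19–0.
Concept 3–Concept 1: Concept 3 10–9.
Concept 3 vs Flux: Flux wins 10–9.
Concept 3–Model U: Concept 3 14–5.
Aero–Concept 1: Concept 1 18–1.
Aero vs Flux: Flux, 18–1.
Aero vs Model U: Aero wins 12–7.
Concept 1 vs Flux: Concept 1, 12–7.
Concept 1–Model U: Concept 1 12–7.
Flux–Model U: Flux 12–7.
No design is unbeaten: Concept 3 loses to Flux; Aero loses to Concept 3; Concept 1 loses to Concept 3; Flux loses to Concept 1; Model U loses to Concept 3. In particular Concept 3 beats Concept 1 beats Flux beats Concept 3 is a majority cycle — no Condorcet winner exists.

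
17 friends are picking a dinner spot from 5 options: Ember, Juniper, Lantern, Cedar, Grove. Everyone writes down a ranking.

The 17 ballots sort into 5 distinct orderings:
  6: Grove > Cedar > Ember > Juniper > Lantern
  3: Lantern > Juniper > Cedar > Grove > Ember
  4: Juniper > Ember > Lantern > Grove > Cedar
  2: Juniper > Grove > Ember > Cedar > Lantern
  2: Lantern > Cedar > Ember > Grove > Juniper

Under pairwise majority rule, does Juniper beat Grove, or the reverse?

Juniper

Ballots ranking Juniper above Grove: 3 + 4 + 2 = 9.
Ballots ranking Grove above Juniper: 17 − 9 = 8.
Juniper wins the head-to-head 9–8.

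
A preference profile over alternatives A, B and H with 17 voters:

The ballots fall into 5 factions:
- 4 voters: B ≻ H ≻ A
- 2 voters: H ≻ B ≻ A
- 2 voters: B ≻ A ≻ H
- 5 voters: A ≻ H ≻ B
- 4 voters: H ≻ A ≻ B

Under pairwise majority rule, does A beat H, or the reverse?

H

Ballots ranking A above H: 2 + 5 = 7.
Ballots ranking H above A: 17 − 7 = 10.
H wins the head-to-head 10–7.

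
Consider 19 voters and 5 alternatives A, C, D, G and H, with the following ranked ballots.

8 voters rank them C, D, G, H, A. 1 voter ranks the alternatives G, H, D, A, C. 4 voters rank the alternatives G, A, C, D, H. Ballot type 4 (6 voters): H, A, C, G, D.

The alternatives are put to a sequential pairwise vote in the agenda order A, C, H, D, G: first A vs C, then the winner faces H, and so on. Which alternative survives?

Round 1: A vs C — 11–8, A advances.
Round 2: A vs H — 4–15, H advances.
Round 3: H vs D — 7–12, D advances.
Round 4: D vs G — 8–11, G advances.
G survives the agenda.

G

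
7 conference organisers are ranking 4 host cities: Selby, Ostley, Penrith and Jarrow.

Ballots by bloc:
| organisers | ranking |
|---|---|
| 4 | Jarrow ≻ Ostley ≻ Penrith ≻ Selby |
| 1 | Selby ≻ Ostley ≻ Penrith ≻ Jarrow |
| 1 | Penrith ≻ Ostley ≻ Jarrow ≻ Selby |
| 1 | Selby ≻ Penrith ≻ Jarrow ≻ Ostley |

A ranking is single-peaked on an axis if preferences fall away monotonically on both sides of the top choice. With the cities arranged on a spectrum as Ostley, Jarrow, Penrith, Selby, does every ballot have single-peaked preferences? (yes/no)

Axis positions: Ostley=1, Jarrow=2, Penrith=3, Selby=4.
Bloc 1 (peak Jarrow at position 2): ranking walks positions 2-1-3-4, expanding outward from the peak — single-peaked.
Bloc 2: ranking walks positions 4-1-3-2; Ostley is ranked above Penrith even though Penrith lies between Ostley and the peak Selby on the axis — preferences dip and rise again. Not single-peaked.
Bloc 3: ranking walks positions 3-1-2-4; Ostley is ranked above Jarrow even though Jarrow lies between Ostley and the peak Penrith on the axis — preferences dip and rise again. Not single-peaked.
Bloc 4 (peak Selby at position 4): ranking walks positions 4-3-2-1, expanding outward from the peak — single-peaked.
Bloc 2 violates single-peakedness, so the profile is not single-peaked on this axis.

no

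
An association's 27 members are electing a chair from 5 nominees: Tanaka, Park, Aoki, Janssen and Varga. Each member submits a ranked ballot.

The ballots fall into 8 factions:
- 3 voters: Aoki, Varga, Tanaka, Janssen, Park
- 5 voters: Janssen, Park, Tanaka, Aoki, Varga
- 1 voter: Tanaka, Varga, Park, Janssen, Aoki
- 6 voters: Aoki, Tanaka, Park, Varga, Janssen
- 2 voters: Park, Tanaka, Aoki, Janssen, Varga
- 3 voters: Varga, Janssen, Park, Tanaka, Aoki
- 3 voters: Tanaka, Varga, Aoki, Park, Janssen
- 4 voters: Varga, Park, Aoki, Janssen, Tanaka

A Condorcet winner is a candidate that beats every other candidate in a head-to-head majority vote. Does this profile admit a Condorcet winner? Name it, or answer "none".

Check each pair by majority over 27 ballots:
Tanaka vs Park: Tanaka is ranked higher on 3+1+6+3 = 13 ballots, Park on 14. Park wins 14–13.
Tanaka vs Aoki: 5+1+2+3+3 = 14 for Tanaka, 13 for Aoki — Tanaka by 14–13.
Tanaka vs Janssen: 3+1+6+2+3 = 15 for Tanaka, 12 for Janssen — Tanaka by 15–12.
Tanaka vs Varga: 17 to 10, Tanaka.
Park vs Aoki: 15 to 12, Park.
Park vs Janssen: Park is ranked higher on 1+6+2+3+4 = 16 ballots, Janssen on 11. Park wins 16–11.
Park vs Varga: Park preferred on 5+6+2 = 13 ballots; Varga wins 14–13.
Aoki vs Janssen: Aoki is ranked higher on 3+6+2+3+4 = 18 ballots, Janssen on 9. Aoki wins 18–9.
Aoki vs Varga: 16 to 11, Aoki.
Janssen vs Varga: Janssen is ranked higher on 5+2 = 7 ballots, Varga on 20. Varga wins 20–7.
Every candidate loses at least once (Tanaka loses to Park; Park loses to Varga; Aoki loses to Tanaka; Janssen loses to Tanaka; Varga loses to Tanaka). The majority relation contains the cycle Tanaka beats Varga beats Park beats Tanaka, so there is no Condorcet winner.

none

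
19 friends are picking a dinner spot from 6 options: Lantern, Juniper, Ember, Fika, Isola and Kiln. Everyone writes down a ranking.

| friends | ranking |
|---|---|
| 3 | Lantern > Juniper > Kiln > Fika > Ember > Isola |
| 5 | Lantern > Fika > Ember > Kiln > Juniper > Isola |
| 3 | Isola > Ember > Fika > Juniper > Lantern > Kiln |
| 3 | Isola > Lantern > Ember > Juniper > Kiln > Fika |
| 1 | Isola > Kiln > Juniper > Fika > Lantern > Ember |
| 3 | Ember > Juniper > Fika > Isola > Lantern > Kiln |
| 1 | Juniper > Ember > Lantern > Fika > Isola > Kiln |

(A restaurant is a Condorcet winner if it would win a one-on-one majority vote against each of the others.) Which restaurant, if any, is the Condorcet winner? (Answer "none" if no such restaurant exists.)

Pairwise majorities:
Lantern vs Juniper: 3+5+3 = 11 for Lantern, 8 for Juniper — Lantern by 11–8.
Lantern vs Ember: Lantern is ranked higher on 3+5+3+1 = 12 ballots, Ember on 7. Lantern wins 12–7.
Lantern vs Fika: 3+5+3+1 = 12 for Lantern, 7 for Fika — Lantern by 12–7.
Lantern vs Isola: Lantern preferred on 3+5+1 = 9 ballots; Isola wins 10–9.
Lantern vs Kiln: 18 to 1, Lantern.
Juniper vs Ember: 3+1+1 = 5 for Juniper, 14 for Ember — Ember by 14–5.
Juniper vs Fika: Juniper preferred on 3+3+1+3+1 = 11 ballots; Juniper wins 11–8.
Juniper vs Isola: Juniper is ranked higher on 3+5+3+1 = 12 ballots, Isola on 7. Juniper wins 12–7.
Juniper vs Kiln: 3+3+3+3+1 = 13 for Juniper, 6 for Kiln — Juniper by 13–6.
Ember vs Fika: 10 to 9, Ember.
Ember vs Isola: Ember preferred on 3+5+3+1 = 12 ballots; Ember wins 12–7.
Ember vs Kiln: Ember preferred on 5+3+3+3+1 = 15 ballots; Ember wins 15–4.
Fika vs Isola: 3+5+3+1 = 12 for Fika, 7 for Isola — Fika by 12–7.
Fika vs Kiln: Fika is ranked higher on 5+3+3+1 = 12 ballots, Kiln on 7. Fika wins 12–7.
Isola vs Kiln: 11 to 8, Isola.
No restaurant is unbeaten: Lantern loses to Isola; Juniper loses to Lantern; Ember loses to Lantern; Fika loses to Lantern; Isola loses to Juniper; Kiln loses to Lantern. In particular Lantern → Juniper → Isola → Lantern is a majority cycle — no Condorcet winner exists.

none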